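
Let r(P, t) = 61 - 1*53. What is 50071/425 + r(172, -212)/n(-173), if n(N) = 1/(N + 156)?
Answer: -7729/425 ≈ -18.186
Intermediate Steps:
n(N) = 1/(156 + N)
r(P, t) = 8 (r(P, t) = 61 - 53 = 8)
50071/425 + r(172, -212)/n(-173) = 50071/425 + 8/(1/(156 - 173)) = 50071*(1/425) + 8/(1/(-17)) = 50071/425 + 8/(-1/17) = 50071/425 + 8*(-17) = 50071/425 - 136 = -7729/425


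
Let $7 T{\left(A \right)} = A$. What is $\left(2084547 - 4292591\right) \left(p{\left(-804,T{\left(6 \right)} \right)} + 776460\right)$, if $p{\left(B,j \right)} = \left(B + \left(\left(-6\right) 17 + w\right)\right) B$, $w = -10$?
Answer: $-3340602760656$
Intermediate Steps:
$T{\left(A \right)} = \frac{A}{7}$
$p{\left(B,j \right)} = B \left(-112 + B\right)$ ($p{\left(B,j \right)} = \left(B - 112\right) B = \left(-112 + B\right) B = B \left(-112 + B\right)$)
$\left(2084547 - 4292591\right) \left(p{\left(-804,T{\left(6 \right)} \right)} + 776460\right) = \left(2084547 - 4292591\right) \left(- 804 \left(-112 - 804\right) + 776460\right) = - 2208044 \left(\left(-804\right) \left(-916\right) + 776460\right) = - 2208044 \left(736464 + 776460\right) = \left(-2208044\right) 1512924 = -3340602760656$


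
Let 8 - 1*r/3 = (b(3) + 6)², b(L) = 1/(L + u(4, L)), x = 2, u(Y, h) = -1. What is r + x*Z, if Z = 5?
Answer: -371/4 ≈ -92.750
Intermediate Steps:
b(L) = 1/(-1 + L) (b(L) = 1/(L - 1) = 1/(-1 + L))
r = -411/4 (r = 24 - 3*(1/(-1 + 3) + 6)² = 24 - 3*(1/2 + 6)² = 24 - 3*(½ + 6)² = 24 - 3*(13/2)² = 24 - 3*169/4 = 24 - 507/4 = -411/4 ≈ -102.75)
r + x*Z = -411/4 + 2*5 = -411/4 + 10 = -371/4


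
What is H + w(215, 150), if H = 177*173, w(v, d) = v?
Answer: 30836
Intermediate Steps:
H = 30621
H + w(215, 150) = 30621 + 215 = 30836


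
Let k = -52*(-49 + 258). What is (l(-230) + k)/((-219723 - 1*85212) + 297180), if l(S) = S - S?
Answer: 988/705 ≈ 1.4014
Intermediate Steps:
l(S) = 0
k = -10868 (k = -52*209 = -10868)
(l(-230) + k)/((-219723 - 1*85212) + 297180) = (0 - 10868)/((-219723 - 1*85212) + 297180) = -10868/((-219723 - 85212) + 297180) = -10868/(-304935 + 297180) = -10868/(-7755) = -10868*(-1/7755) = 988/705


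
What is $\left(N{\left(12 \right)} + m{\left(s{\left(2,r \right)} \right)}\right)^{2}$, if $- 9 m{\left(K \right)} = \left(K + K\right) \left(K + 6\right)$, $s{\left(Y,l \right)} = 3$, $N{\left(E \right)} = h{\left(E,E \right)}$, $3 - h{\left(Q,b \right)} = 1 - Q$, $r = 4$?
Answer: $64$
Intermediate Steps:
$h{\left(Q,b \right)} = 2 + Q$ ($h{\left(Q,b \right)} = 3 - \left(1 - Q\right) = 3 + \left(-1 + Q\right) = 2 + Q$)
$N{\left(E \right)} = 2 + E$
$m{\left(K \right)} = - \frac{2 K \left(6 + K\right)}{9}$ ($m{\left(K \right)} = - \frac{\left(K + K\right) \left(K + 6\right)}{9} = - \frac{2 K \left(6 + K\right)}{9}$)
$\left(N{\left(12 \right)} + m{\left(s{\left(2,r \right)} \right)}\right)^{2} = \left(\left(2 + 12\right) - \frac{2 \left(6 + 3\right)}{3}\right)^{2} = \left(14 - \frac{2}{3} \cdot 9\right)^{2} = \left(14 - 6\right)^{2} = 8^{2} = 64$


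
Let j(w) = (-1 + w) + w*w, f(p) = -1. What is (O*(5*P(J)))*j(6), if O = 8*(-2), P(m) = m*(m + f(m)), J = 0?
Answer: 0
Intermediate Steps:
P(m) = m*(-1 + m) (P(m) = m*(m - 1) = m*(-1 + m))
j(w) = -1 + w + w**2 (j(w) = (-1 + w) + w**2 = -1 + w + w**2)
O = -16
(O*(5*P(J)))*j(6) = (-80*0*(-1 + 0))*(-1 + 6 + 6**2) = (-80*0*(-1))*(-1 + 6 + 36) = -80*0*41 = -16*0*41 = 0*41 = 0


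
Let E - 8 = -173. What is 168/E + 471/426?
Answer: 683/7810 ≈ 0.087452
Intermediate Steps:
E = -165 (E = 8 - 173 = -165)
168/E + 471/426 = 168/(-165) + 471/426 = 168*(-1/165) + 471*(1/426) = -56/55 + 157/142 = 683/7810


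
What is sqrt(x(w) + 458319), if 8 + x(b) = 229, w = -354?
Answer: 2*sqrt(114635) ≈ 677.16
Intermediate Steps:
x(b) = 221 (x(b) = -8 + 229 = 221)
sqrt(x(w) + 458319) = sqrt(221 + 458319) = sqrt(458540) = 2*sqrt(114635)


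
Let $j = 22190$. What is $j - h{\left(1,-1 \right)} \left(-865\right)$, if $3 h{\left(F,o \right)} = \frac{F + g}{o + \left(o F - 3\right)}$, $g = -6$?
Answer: $\frac{67435}{3} \approx 22478.0$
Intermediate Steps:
$h{\left(F,o \right)} = \frac{-6 + F}{3 \left(-3 + o + F o\right)}$ ($h{\left(F,o \right)} = \frac{\left(F - 6\right) \frac{1}{o + \left(o F - 3\right)}}{3} = \frac{\left(-6 + F\right) \frac{1}{o + \left(F o - 3\right)}}{3} = \frac{\left(-6 + F\right) \frac{1}{o + \left(-3 + F o\right)}}{3} = \frac{\left(-6 + F\right) \frac{1}{-3 + o + F o}}{3} = \frac{\frac{1}{-3 + o + F o} \left(-6 + F\right)}{3} = \frac{-6 + F}{3 \left(-3 + o + F o\right)}$)
$j - h{\left(1,-1 \right)} \left(-865\right) = 22190 - \frac{-2 + \frac{1}{3} \cdot 1}{-3 - 1 + 1 \left(-1\right)} \left(-865\right) = 22190 - \frac{-2 + \frac{1}{3}}{-3 - 1 - 1} \left(-865\right) = 22190 - \frac{1}{-5} \left(- \frac{5}{3}\right) \left(-865\right) = 22190 - \left(- \frac{1}{5}\right) \left(- \frac{5}{3}\right) \left(-865\right) = 22190 - \frac{1}{3} \left(-865\right) = 22190 - - \frac{865}{3} = 22190 + \frac{865}{3} = \frac{67435}{3}$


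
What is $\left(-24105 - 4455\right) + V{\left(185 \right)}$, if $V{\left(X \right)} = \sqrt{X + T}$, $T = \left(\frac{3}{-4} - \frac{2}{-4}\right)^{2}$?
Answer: $-28560 + \frac{3 \sqrt{329}}{4} \approx -28546.0$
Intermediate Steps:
$T = \frac{1}{16}$ ($T = \left(3 \left(- \frac{1}{4}\right) - - \frac{1}{2}\right)^{2} = \left(- \frac{3}{4} + \frac{1}{2}\right)^{2} = \left(- \frac{1}{4}\right)^{2} = \frac{1}{16} \approx 0.0625$)
$V{\left(X \right)} = \sqrt{\frac{1}{16} + X}$ ($V{\left(X \right)} = \sqrt{X + \frac{1}{16}} = \sqrt{\frac{1}{16} + X}$)
$\left(-24105 - 4455\right) + V{\left(185 \right)} = \left(-24105 - 4455\right) + \frac{\sqrt{1 + 16 \cdot 185}}{4} = -28560 + \frac{\sqrt{1 + 2960}}{4} = -28560 + \frac{\sqrt{2961}}{4} = -28560 + \frac{3 \sqrt{329}}{4}$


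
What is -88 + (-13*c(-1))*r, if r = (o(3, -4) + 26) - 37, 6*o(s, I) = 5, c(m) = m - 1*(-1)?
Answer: -88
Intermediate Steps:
c(m) = 1 + m (c(m) = m + 1 = 1 + m)
o(s, I) = ⅚ (o(s, I) = (⅙)*5 = ⅚)
r = -61/6 (r = (⅚ + 26) - 37 = 161/6 - 37 = -61/6 ≈ -10.167)
-88 + (-13*c(-1))*r = -88 - 13*(1 - 1)*(-61/6) = -88 - 13*0*(-61/6) = -88 + 0*(-61/6) = -88 + 0 = -88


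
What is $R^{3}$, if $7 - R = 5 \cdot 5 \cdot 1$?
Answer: $-5832$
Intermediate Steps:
$R = -18$ ($R = 7 - 5 \cdot 5 \cdot 1 = 7 - 25 \cdot 1 = 7 - 25 = -18$)
$R^{3} = \left(-18\right)^{3} = -5832$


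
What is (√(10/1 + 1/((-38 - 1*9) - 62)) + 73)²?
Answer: 581950/109 + 4818*√109/109 ≈ 5800.5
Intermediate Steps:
(√(10/1 + 1/((-38 - 1*9) - 62)) + 73)² = (√(10*1 + 1/((-38 - 9) - 62)) + 73)² = (√(10 + 1/(-47 - 62)) + 73)² = (√(10 + 1/(-109)) + 73)² = (√(10 - 1/109) + 73)² = (√(1089/109) + 73)² = (33*√109/109 + 73)² = (73 + 33*√109/109)²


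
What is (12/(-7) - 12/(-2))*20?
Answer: 600/7 ≈ 85.714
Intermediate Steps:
(12/(-7) - 12/(-2))*20 = (12*(-1/7) - 12*(-1/2))*20 = (-12/7 + 6)*20 = (30/7)*20 = 600/7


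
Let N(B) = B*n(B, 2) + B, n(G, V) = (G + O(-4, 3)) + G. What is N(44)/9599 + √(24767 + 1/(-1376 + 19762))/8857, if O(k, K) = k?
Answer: 3740/9599 + √8372360434318/162844802 ≈ 0.40739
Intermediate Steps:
n(G, V) = -4 + 2*G (n(G, V) = (G - 4) + G = (-4 + G) + G = -4 + 2*G)
N(B) = B + B*(-4 + 2*B) (N(B) = B*(-4 + 2*B) + B = B + B*(-4 + 2*B))
N(44)/9599 + √(24767 + 1/(-1376 + 19762))/8857 = (44*(-3 + 2*44))/9599 + √(24767 + 1/(-1376 + 19762))/8857 = (44*(-3 + 88))*(1/9599) + √(24767 + 1/18386)*(1/8857) = (44*85)*(1/9599) + √(24767 + 1/18386)*(1/8857) = 3740*(1/9599) + √(455366063/18386)*(1/8857) = 3740/9599 + (√8372360434318/18386)*(1/8857) = 3740/9599 + √8372360434318/162844802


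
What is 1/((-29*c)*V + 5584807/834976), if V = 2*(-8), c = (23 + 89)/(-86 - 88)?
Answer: -2504928/731384075 ≈ -0.0034249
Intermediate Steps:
c = -56/87 (c = 112/(-174) = 112*(-1/174) = -56/87 ≈ -0.64368)
V = -16
1/((-29*c)*V + 5584807/834976) = 1/(-29*(-56/87)*(-16) + 5584807/834976) = 1/((56/3)*(-16) + 5584807*(1/834976)) = 1/(-896/3 + 5584807/834976) = 1/(-731384075/2504928) = -2504928/731384075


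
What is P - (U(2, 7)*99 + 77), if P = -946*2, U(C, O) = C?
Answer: -2167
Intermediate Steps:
P = -1892
P - (U(2, 7)*99 + 77) = -1892 - (2*99 + 77) = -1892 - (198 + 77) = -1892 - 1*275 = -1892 - 275 = -2167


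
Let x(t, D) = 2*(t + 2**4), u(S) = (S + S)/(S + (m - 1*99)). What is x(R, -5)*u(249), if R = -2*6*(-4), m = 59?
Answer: 63744/209 ≈ 305.00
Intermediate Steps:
u(S) = 2*S/(-40 + S) (u(S) = (S + S)/(S + (59 - 1*99)) = (2*S)/(S + (59 - 99)) = (2*S)/(S - 40) = (2*S)/(-40 + S) = 2*S/(-40 + S))
R = 48 (R = -12*(-4) = 48)
x(t, D) = 32 + 2*t (x(t, D) = 2*(t + 16) = 2*(16 + t) = 32 + 2*t)
x(R, -5)*u(249) = (32 + 2*48)*(2*249/(-40 + 249)) = (32 + 96)*(2*249/209) = 128*(2*249*(1/209)) = 128*(498/209) = 63744/209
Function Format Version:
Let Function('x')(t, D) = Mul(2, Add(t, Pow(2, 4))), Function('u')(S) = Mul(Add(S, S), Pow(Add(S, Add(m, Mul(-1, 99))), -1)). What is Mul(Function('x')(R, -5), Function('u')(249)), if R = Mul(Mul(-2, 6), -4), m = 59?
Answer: Rational(63744, 209) ≈ 305.00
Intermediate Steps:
Function('u')(S) = Mul(2, S, Pow(Add(-40, S), -1)) (Function('u')(S) = Mul(Add(S, S), Pow(Add(S, Add(59, Mul(-1, 99))), -1)) = Mul(Mul(2, S), Pow(Add(S, Add(59, -99)), -1)) = Mul(Mul(2, S), Pow(Add(S, -40), -1)) = Mul(Mul(2, S), Pow(Add(-40, S), -1)) = Mul(2, S, Pow(Add(-40, S), -1)))
R = 48 (R = Mul(-12, -4) = 48)
Function('x')(t, D) = Add(32, Mul(2, t)) (Function('x')(t, D) = Mul(2, Add(t, 16)) = Mul(2, Add(16, t)) = Add(32, Mul(2, t)))
Mul(Function('x')(R, -5), Function('u')(249)) = Mul(Add(32, Mul(2, 48)), Mul(2, 249, Pow(Add(-40, 249), -1))) = Mul(Add(32, 96), Mul(2, 249, Pow(209, -1))) = Mul(128, Mul(2, 249, Rational(1, 209))) = Mul(128, Rational(498, 209)) = Rational(63744, 209)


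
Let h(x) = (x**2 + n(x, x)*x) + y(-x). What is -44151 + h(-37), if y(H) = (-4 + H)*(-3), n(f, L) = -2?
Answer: -42807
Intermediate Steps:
y(H) = 12 - 3*H
h(x) = 12 + x + x**2 (h(x) = (x**2 - 2*x) + (12 - (-3)*x) = (x**2 - 2*x) + (12 + 3*x) = 12 + x + x**2)
-44151 + h(-37) = -44151 + (12 - 37 + (-37)**2) = -44151 + (12 - 37 + 1369) = -44151 + 1344 = -42807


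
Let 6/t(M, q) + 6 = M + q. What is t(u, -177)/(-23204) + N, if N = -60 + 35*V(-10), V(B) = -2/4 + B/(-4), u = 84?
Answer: 3828661/382866 ≈ 10.000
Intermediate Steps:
V(B) = -½ - B/4 (V(B) = -2*¼ + B*(-¼) = -½ - B/4)
N = 10 (N = -60 + 35*(-½ - ¼*(-10)) = -60 + 35*(-½ + 5/2) = -60 + 35*2 = -60 + 70 = 10)
t(M, q) = 6/(-6 + M + q) (t(M, q) = 6/(-6 + (M + q)) = 6/(-6 + M + q))
t(u, -177)/(-23204) + N = (6/(-6 + 84 - 177))/(-23204) + 10 = (6/(-99))*(-1/23204) + 10 = (6*(-1/99))*(-1/23204) + 10 = -2/33*(-1/23204) + 10 = 1/382866 + 10 = 3828661/382866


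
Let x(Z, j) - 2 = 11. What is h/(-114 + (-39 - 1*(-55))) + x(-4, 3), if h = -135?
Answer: 1409/98 ≈ 14.378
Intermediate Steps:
x(Z, j) = 13 (x(Z, j) = 2 + 11 = 13)
h/(-114 + (-39 - 1*(-55))) + x(-4, 3) = -135/(-114 + (-39 - 1*(-55))) + 13 = -135/(-114 + (-39 + 55)) + 13 = -135/(-114 + 16) + 13 = -135/(-98) + 13 = -1/98*(-135) + 13 = 135/98 + 13 = 1409/98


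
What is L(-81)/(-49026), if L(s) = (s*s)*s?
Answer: 177147/16342 ≈ 10.840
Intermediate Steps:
L(s) = s³ (L(s) = s²*s = s³)
L(-81)/(-49026) = (-81)³/(-49026) = -531441*(-1/49026) = 177147/16342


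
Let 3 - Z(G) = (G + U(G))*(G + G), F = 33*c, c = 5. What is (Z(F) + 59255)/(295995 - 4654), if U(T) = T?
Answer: -49642/291341 ≈ -0.17039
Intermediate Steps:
F = 165 (F = 33*5 = 165)
Z(G) = 3 - 4*G**2 (Z(G) = 3 - (G + G)*(G + G) = 3 - 2*G*2*G = 3 - 4*G**2)
(Z(F) + 59255)/(295995 - 4654) = ((3 - 4*165**2) + 59255)/(295995 - 4654) = ((3 - 4*27225) + 59255)/291341 = ((3 - 108900) + 59255)*(1/291341) = (-108897 + 59255)*(1/291341) = -49642*1/291341 = -49642/291341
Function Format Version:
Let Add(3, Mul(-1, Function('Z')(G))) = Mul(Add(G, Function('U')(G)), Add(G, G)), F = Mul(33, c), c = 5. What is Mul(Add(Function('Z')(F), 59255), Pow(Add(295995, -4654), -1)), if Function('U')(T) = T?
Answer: Rational(-49642, 291341) ≈ -0.17039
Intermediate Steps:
F = 165 (F = Mul(33, 5) = 165)
Function('Z')(G) = Add(3, Mul(-4, Pow(G, 2))) (Function('Z')(G) = Add(3, Mul(-1, Mul(Add(G, G), Add(G, G)))) = Add(3, Mul(-1, Mul(Mul(2, G), Mul(2, G)))) = Add(3, Mul(-1, Mul(4, Pow(G, 2)))) = Add(3, Mul(-4, Pow(G, 2))))
Mul(Add(Function('Z')(F), 59255), Pow(Add(295995, -4654), -1)) = Mul(Add(Add(3, Mul(-4, Pow(165, 2))), 59255), Pow(Add(295995, -4654), -1)) = Mul(Add(Add(3, Mul(-4, 27225)), 59255), Pow(291341, -1)) = Mul(Add(Add(3, -108900), 59255), Rational(1, 291341)) = Mul(Add(-108897, 59255), Rational(1, 291341)) = Mul(-49642, Rational(1, 291341)) = Rational(-49642, 291341)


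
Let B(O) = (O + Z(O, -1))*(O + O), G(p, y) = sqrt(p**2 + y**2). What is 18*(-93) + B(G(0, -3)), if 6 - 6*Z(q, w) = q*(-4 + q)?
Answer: -1647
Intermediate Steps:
Z(q, w) = 1 - q*(-4 + q)/6
B(O) = 2*O*(1 - O**2/6 + 5*O/3) (B(O) = (O + (1 - O**2/6 + 2*O/3))*(O + O) = (1 - O**2/6 + 5*O/3)*(2*O) = 2*O*(1 - O**2/6 + 5*O/3))
18*(-93) + B(G(0, -3)) = 18*(-93) + sqrt(0**2 + (-3)**2)*(6 - (sqrt(0**2 + (-3)**2))**2 + 10*sqrt(0**2 + (-3)**2))/3 = -1674 + sqrt(0 + 9)*(6 - (sqrt(0 + 9))**2 + 10*sqrt(0 + 9))/3 = -1674 + sqrt(9)*(6 - (sqrt(9))**2 + 10*sqrt(9))/3 = -1674 + (1/3)*3*(6 - 1*3**2 + 10*3) = -1674 + (1/3)*3*(6 - 1*9 + 30) = -1674 + (1/3)*3*(6 - 9 + 30) = -1674 + (1/3)*3*27 = -1674 + 27 = -1647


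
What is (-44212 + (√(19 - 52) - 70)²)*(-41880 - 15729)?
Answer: 2266626105 + 8065260*I*√33 ≈ 2.2666e+9 + 4.6331e+7*I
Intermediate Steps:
(-44212 + (√(19 - 52) - 70)²)*(-41880 - 15729) = (-44212 + (√(-33) - 70)²)*(-57609) = (-44212 + (I*√33 - 70)²)*(-57609) = (-44212 + (-70 + I*√33)²)*(-57609) = 2547009108 - 57609*(-70 + I*√33)²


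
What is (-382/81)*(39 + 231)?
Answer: -3820/3 ≈ -1273.3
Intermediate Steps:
(-382/81)*(39 + 231) = -382*1/81*270 = -382/81*270 = -3820/3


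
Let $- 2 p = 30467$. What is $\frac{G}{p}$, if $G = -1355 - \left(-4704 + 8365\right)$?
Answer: $\frac{10032}{30467} \approx 0.32927$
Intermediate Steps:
$p = - \frac{30467}{2}$ ($p = \left(- \frac{1}{2}\right) 30467 = - \frac{30467}{2} \approx -15234.0$)
$G = -5016$ ($G = -1355 - 3661 = -5016$)
$\frac{G}{p} = - \frac{5016}{- \frac{30467}{2}} = \left(-5016\right) \left(- \frac{2}{30467}\right) = \frac{10032}{30467}$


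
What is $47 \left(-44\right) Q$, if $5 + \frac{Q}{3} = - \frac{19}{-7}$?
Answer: $\frac{99264}{7} \approx 14181.0$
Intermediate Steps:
$Q = - \frac{48}{7}$ ($Q = -15 + 3 \left(- \frac{19}{-7}\right) = -15 + 3 \left(\left(-19\right) \left(- \frac{1}{7}\right)\right) = -15 + 3 \cdot \frac{19}{7} = -15 + \frac{57}{7} = - \frac{48}{7} \approx -6.8571$)
$47 \left(-44\right) Q = 47 \left(-44\right) \left(- \frac{48}{7}\right) = \left(-2068\right) \left(- \frac{48}{7}\right) = \frac{99264}{7}$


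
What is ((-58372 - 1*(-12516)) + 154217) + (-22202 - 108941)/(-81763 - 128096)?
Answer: 22740662242/209859 ≈ 1.0836e+5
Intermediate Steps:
((-58372 - 1*(-12516)) + 154217) + (-22202 - 108941)/(-81763 - 128096) = ((-58372 + 12516) + 154217) - 131143/(-209859) = (-45856 + 154217) - 131143*(-1/209859) = 108361 + 131143/209859 = 22740662242/209859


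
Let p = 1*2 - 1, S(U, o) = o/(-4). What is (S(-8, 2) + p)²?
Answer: ¼ ≈ 0.25000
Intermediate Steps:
S(U, o) = -o/4 (S(U, o) = o*(-¼) = -o/4)
p = 1 (p = 2 - 1 = 1)
(S(-8, 2) + p)² = (-¼*2 + 1)² = (-½ + 1)² = (½)² = ¼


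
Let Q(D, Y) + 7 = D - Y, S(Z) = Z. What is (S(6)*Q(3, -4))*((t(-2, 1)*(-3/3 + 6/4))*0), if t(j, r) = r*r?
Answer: 0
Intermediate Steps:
t(j, r) = r²
Q(D, Y) = -7 + D - Y (Q(D, Y) = -7 + (D - Y) = -7 + D - Y)
(S(6)*Q(3, -4))*((t(-2, 1)*(-3/3 + 6/4))*0) = (6*(-7 + 3 - 1*(-4)))*((1²*(-3/3 + 6/4))*0) = (6*(-7 + 3 + 4))*((1*(-3*⅓ + 6*(¼)))*0) = (6*0)*((1*(-1 + 3/2))*0) = 0*((1*(½))*0) = 0*((½)*0) = 0*0 = 0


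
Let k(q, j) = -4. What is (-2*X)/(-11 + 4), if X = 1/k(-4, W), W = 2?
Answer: -1/14 ≈ -0.071429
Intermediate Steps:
X = -¼ (X = 1/(-4) = -¼ ≈ -0.25000)
(-2*X)/(-11 + 4) = (-2*(-¼))/(-11 + 4) = (½)/(-7) = (½)*(-⅐) = -1/14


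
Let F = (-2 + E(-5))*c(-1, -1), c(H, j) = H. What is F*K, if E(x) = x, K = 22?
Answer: 154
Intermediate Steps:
F = 7 (F = (-2 - 5)*(-1) = -7*(-1) = 7)
F*K = 7*22 = 154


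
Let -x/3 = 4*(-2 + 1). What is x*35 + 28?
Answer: 448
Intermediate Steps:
x = 12 (x = -12*(-2 + 1) = -12*(-1) = -3*(-4) = 12)
x*35 + 28 = 12*35 + 28 = 420 + 28 = 448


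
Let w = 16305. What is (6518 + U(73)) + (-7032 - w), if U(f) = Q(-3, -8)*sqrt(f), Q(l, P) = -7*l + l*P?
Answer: -16819 + 45*sqrt(73) ≈ -16435.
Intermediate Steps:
Q(l, P) = -7*l + P*l
U(f) = 45*sqrt(f) (U(f) = (-3*(-7 - 8))*sqrt(f) = (-3*(-15))*sqrt(f) = 45*sqrt(f))
(6518 + U(73)) + (-7032 - w) = (6518 + 45*sqrt(73)) + (-7032 - 1*16305) = (6518 + 45*sqrt(73)) + (-7032 - 16305) = (6518 + 45*sqrt(73)) - 23337 = -16819 + 45*sqrt(73)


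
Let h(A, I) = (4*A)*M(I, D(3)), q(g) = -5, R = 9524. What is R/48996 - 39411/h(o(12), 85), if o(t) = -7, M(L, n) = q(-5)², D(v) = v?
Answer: 484412039/8574300 ≈ 56.496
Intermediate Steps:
M(L, n) = 25 (M(L, n) = (-5)² = 25)
h(A, I) = 100*A (h(A, I) = (4*A)*25 = 100*A)
R/48996 - 39411/h(o(12), 85) = 9524/48996 - 39411/(100*(-7)) = 9524*(1/48996) - 39411/(-700) = 2381/12249 - 39411*(-1/700) = 2381/12249 + 39411/700 = 484412039/8574300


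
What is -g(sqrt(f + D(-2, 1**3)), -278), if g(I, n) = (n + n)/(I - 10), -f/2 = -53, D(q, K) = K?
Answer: 5560/7 + 556*sqrt(107)/7 ≈ 1615.9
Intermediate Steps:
f = 106 (f = -2*(-53) = 106)
g(I, n) = 2*n/(-10 + I) (g(I, n) = (2*n)/(-10 + I) = 2*n/(-10 + I))
-g(sqrt(f + D(-2, 1**3)), -278) = -2*(-278)/(-10 + sqrt(106 + 1**3)) = -2*(-278)/(-10 + sqrt(106 + 1)) = -2*(-278)/(-10 + sqrt(107)) = -(-556)/(-10 + sqrt(107)) = 556/(-10 + sqrt(107))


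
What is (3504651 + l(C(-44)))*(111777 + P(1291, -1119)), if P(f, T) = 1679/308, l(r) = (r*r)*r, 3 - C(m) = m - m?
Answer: 60331270669305/154 ≈ 3.9176e+11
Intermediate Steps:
C(m) = 3 (C(m) = 3 - (m - m) = 3 - 1*0 = 3 + 0 = 3)
l(r) = r³ (l(r) = r²*r = r³)
P(f, T) = 1679/308 (P(f, T) = 1679*(1/308) = 1679/308)
(3504651 + l(C(-44)))*(111777 + P(1291, -1119)) = (3504651 + 3³)*(111777 + 1679/308) = (3504651 + 27)*(34428995/308) = 3504678*(34428995/308) = 60331270669305/154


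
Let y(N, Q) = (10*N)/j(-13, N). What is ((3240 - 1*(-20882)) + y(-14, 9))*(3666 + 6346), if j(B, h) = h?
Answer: 241609584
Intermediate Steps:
y(N, Q) = 10 (y(N, Q) = (10*N)/N = 10)
((3240 - 1*(-20882)) + y(-14, 9))*(3666 + 6346) = ((3240 - 1*(-20882)) + 10)*(3666 + 6346) = ((3240 + 20882) + 10)*10012 = (24122 + 10)*10012 = 24132*10012 = 241609584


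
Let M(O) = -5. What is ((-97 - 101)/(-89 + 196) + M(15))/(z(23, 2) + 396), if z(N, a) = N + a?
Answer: -733/45047 ≈ -0.016272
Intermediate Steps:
((-97 - 101)/(-89 + 196) + M(15))/(z(23, 2) + 396) = ((-97 - 101)/(-89 + 196) - 5)/((23 + 2) + 396) = (-198/107 - 5)/(25 + 396) = (-198*1/107 - 5)/421 = (-198/107 - 5)*(1/421) = -733/107*1/421 = -733/45047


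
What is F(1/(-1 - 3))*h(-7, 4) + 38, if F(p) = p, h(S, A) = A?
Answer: 37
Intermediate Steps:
F(1/(-1 - 3))*h(-7, 4) + 38 = 4/(-1 - 3) + 38 = 4/(-4) + 38 = -1/4*4 + 38 = -1 + 38 = 37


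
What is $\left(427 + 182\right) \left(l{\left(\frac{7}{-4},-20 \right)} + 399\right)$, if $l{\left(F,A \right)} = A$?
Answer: $230811$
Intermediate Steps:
$\left(427 + 182\right) \left(l{\left(\frac{7}{-4},-20 \right)} + 399\right) = \left(427 + 182\right) \left(-20 + 399\right) = 609 \cdot 379 = 230811$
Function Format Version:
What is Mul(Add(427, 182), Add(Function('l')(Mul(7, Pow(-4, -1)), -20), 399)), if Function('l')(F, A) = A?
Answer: 230811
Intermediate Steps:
Mul(Add(427, 182), Add(Function('l')(Mul(7, Pow(-4, -1)), -20), 399)) = Mul(Add(427, 182), Add(-20, 399)) = Mul(609, 379) = 230811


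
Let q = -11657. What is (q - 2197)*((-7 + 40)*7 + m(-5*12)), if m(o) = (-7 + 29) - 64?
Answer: -2618406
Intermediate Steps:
m(o) = -42 (m(o) = 22 - 64 = -42)
(q - 2197)*((-7 + 40)*7 + m(-5*12)) = (-11657 - 2197)*((-7 + 40)*7 - 42) = -13854*(33*7 - 42) = -13854*(231 - 42) = -13854*189 = -2618406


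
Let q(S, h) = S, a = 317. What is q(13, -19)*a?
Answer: 4121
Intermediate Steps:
q(13, -19)*a = 13*317 = 4121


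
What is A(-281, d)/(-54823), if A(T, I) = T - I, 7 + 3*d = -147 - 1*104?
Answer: 195/54823 ≈ 0.0035569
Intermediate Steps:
d = -86 (d = -7/3 + (-147 - 1*104)/3 = -7/3 + (-147 - 104)/3 = -7/3 + (1/3)*(-251) = -7/3 - 251/3 = -86)
A(-281, d)/(-54823) = (-281 - 1*(-86))/(-54823) = (-281 + 86)*(-1/54823) = -195*(-1/54823) = 195/54823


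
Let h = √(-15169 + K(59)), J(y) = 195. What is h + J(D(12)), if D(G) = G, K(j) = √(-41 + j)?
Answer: 195 + √(-15169 + 3*√2) ≈ 195.0 + 123.15*I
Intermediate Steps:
h = √(-15169 + 3*√2) (h = √(-15169 + √(-41 + 59)) = √(-15169 + √18) = √(-15169 + 3*√2) ≈ 123.15*I)
h + J(D(12)) = √(-15169 + 3*√2) + 195 = 195 + √(-15169 + 3*√2)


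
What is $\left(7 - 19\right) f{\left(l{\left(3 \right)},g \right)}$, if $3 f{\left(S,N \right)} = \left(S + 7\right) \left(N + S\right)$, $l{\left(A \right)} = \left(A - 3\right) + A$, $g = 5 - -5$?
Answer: $-520$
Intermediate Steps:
$g = 10$ ($g = 5 + 5 = 10$)
$l{\left(A \right)} = -3 + 2 A$ ($l{\left(A \right)} = \left(-3 + A\right) + A = -3 + 2 A$)
$f{\left(S,N \right)} = \frac{\left(7 + S\right) \left(N + S\right)}{3}$ ($f{\left(S,N \right)} = \frac{\left(S + 7\right) \left(N + S\right)}{3} = \frac{\left(7 + S\right) \left(N + S\right)}{3}$)
$\left(7 - 19\right) f{\left(l{\left(3 \right)},g \right)} = \left(7 - 19\right) \left(\frac{\left(-3 + 2 \cdot 3\right)^{2}}{3} + \frac{7}{3} \cdot 10 + \frac{7 \left(-3 + 2 \cdot 3\right)}{3} + \frac{1}{3} \cdot 10 \left(-3 + 2 \cdot 3\right)\right) = - 12 \left(\frac{\left(-3 + 6\right)^{2}}{3} + \frac{70}{3} + \frac{7 \left(-3 + 6\right)}{3} + \frac{1}{3} \cdot 10 \left(-3 + 6\right)\right) = - 12 \left(\frac{3^{2}}{3} + \frac{70}{3} + \frac{7}{3} \cdot 3 + \frac{1}{3} \cdot 10 \cdot 3\right) = - 12 \left(\frac{1}{3} \cdot 9 + \frac{70}{3} + 7 + 10\right) = - 12 \left(3 + \frac{70}{3} + 7 + 10\right) = \left(-12\right) \frac{130}{3} = -520$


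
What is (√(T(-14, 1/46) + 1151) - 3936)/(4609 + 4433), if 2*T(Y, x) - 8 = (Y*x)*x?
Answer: -656/1507 + 7*√49877/415932 ≈ -0.43154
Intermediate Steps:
T(Y, x) = 4 + Y*x²/2 (T(Y, x) = 4 + ((Y*x)*x)/2 = 4 + (Y*x²)/2 = 4 + Y*x²/2)
(√(T(-14, 1/46) + 1151) - 3936)/(4609 + 4433) = (√((4 + (½)*(-14)*(1/46)²) + 1151) - 3936)/(4609 + 4433) = (√((4 + (½)*(-14)*(1/46)²) + 1151) - 3936)/9042 = (√((4 + (½)*(-14)*(1/2116)) + 1151) - 3936)*(1/9042) = (√((4 - 7/2116) + 1151) - 3936)*(1/9042) = (√(8457/2116 + 1151) - 3936)*(1/9042) = (√(2443973/2116) - 3936)*(1/9042) = (7*√49877/46 - 3936)*(1/9042) = (-3936 + 7*√49877/46)*(1/9042) = -656/1507 + 7*√49877/415932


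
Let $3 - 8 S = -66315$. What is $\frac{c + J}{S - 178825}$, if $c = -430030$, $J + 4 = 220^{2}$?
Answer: $\frac{1526536}{682141} \approx 2.2379$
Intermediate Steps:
$S = \frac{33159}{4}$ ($S = \frac{3}{8} - - \frac{66315}{8} = \frac{3}{8} + \frac{66315}{8} = \frac{33159}{4} \approx 8289.8$)
$J = 48396$ ($J = -4 + 220^{2} = -4 + 48400 = 48396$)
$\frac{c + J}{S - 178825} = \frac{-430030 + 48396}{\frac{33159}{4} - 178825} = - \frac{381634}{- \frac{682141}{4}} = \left(-381634\right) \left(- \frac{4}{682141}\right) = \frac{1526536}{682141}$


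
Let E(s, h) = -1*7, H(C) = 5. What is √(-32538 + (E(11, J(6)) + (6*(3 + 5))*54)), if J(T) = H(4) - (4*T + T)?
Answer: I*√29953 ≈ 173.07*I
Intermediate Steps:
J(T) = 5 - 5*T (J(T) = 5 - (4*T + T) = 5 - 5*T)
E(s, h) = -7
√(-32538 + (E(11, J(6)) + (6*(3 + 5))*54)) = √(-32538 + (-7 + (6*(3 + 5))*54)) = √(-32538 + (-7 + (6*8)*54)) = √(-32538 + (-7 + 48*54)) = √(-32538 + (-7 + 2592)) = √(-32538 + 2585) = √(-29953) = I*√29953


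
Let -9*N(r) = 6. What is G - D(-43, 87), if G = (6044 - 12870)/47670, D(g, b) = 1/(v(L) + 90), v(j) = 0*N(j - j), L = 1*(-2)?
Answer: -22067/143010 ≈ -0.15430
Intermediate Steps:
N(r) = -2/3 (N(r) = -1/9*6 = -2/3)
L = -2
v(j) = 0 (v(j) = 0*(-2/3) = 0)
D(g, b) = 1/90 (D(g, b) = 1/(0 + 90) = 1/90)
G = -3413/23835 (G = -6826*1/47670 = -3413/23835 ≈ -0.14319)
G - D(-43, 87) = -3413/23835 - 1*1/90 = -3413/23835 - 1/90 = -22067/143010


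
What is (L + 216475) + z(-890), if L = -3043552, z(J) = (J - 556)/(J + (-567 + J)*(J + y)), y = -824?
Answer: -1176256273477/416068 ≈ -2.8271e+6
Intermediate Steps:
z(J) = (-556 + J)/(J + (-824 + J)*(-567 + J)) (z(J) = (J - 556)/(J + (-567 + J)*(J - 824)) = (-556 + J)/(J + (-567 + J)*(-824 + J)) = (-556 + J)/(J + (-824 + J)*(-567 + J)))
(L + 216475) + z(-890) = (-3043552 + 216475) + (-556 - 890)/(467208 + (-890)**2 - 1390*(-890)) = -2827077 - 1446/(467208 + 792100 + 1237100) = -2827077 - 1446/2496408 = -2827077 + (1/2496408)*(-1446) = -2827077 - 241/416068 = -1176256273477/416068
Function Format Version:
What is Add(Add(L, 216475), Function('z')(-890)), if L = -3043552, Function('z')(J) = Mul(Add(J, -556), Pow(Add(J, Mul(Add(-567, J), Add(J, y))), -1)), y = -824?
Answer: Rational(-1176256273477, 416068) ≈ -2.8271e+6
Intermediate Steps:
Function('z')(J) = Mul(Pow(Add(J, Mul(Add(-824, J), Add(-567, J))), -1), Add(-556, J)) (Function('z')(J) = Mul(Add(J, -556), Pow(Add(J, Mul(Add(-567, J), Add(J, -824))), -1)) = Mul(Add(-556, J), Pow(Add(J, Mul(Add(-567, J), Add(-824, J))), -1)) = Mul(Add(-556, J), Pow(Add(J, Mul(Add(-824, J), Add(-567, J))), -1)) = Mul(Pow(Add(J, Mul(Add(-824, J), Add(-567, J))), -1), Add(-556, J)))
Add(Add(L, 216475), Function('z')(-890)) = Add(Add(-3043552, 216475), Mul(Pow(Add(467208, Pow(-890, 2), Mul(-1390, -890)), -1), Add(-556, -890))) = Add(-2827077, Mul(Pow(Add(467208, 792100, 1237100), -1), -1446)) = Add(-2827077, Mul(Pow(2496408, -1), -1446)) = Add(-2827077, Mul(Rational(1, 2496408), -1446)) = Add(-2827077, Rational(-241, 416068)) = Rational(-1176256273477, 416068)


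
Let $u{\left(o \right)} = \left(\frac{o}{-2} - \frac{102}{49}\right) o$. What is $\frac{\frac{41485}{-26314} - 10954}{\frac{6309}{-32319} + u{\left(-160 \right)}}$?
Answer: $\frac{7246621075617}{8246448334958} \approx 0.87876$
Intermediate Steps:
$u{\left(o \right)} = o \left(- \frac{102}{49} - \frac{o}{2}\right)$ ($u{\left(o \right)} = \left(o \left(- \frac{1}{2}\right) - \frac{102}{49}\right) o = \left(- \frac{o}{2} - \frac{102}{49}\right) o = \left(- \frac{102}{49} - \frac{o}{2}\right) o = o \left(- \frac{102}{49} - \frac{o}{2}\right)$)
$\frac{\frac{41485}{-26314} - 10954}{\frac{6309}{-32319} + u{\left(-160 \right)}} = \frac{\frac{41485}{-26314} - 10954}{\frac{6309}{-32319} - - \frac{80 \left(204 + 49 \left(-160\right)\right)}{49}} = \frac{41485 \left(- \frac{1}{26314}\right) - 10954}{6309 \left(- \frac{1}{32319}\right) - - \frac{80 \left(204 - 7840\right)}{49}} = \frac{- \frac{41485}{26314} - 10954}{- \frac{701}{3591} - \left(- \frac{80}{49}\right) \left(-7636\right)} = - \frac{288285041}{26314 \left(- \frac{701}{3591} - \frac{610880}{49}\right)} = - \frac{288285041}{26314 \left(- \frac{313386347}{25137}\right)} = \left(- \frac{288285041}{26314}\right) \left(- \frac{25137}{313386347}\right) = \frac{7246621075617}{8246448334958}$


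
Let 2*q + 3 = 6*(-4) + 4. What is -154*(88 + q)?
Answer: -11781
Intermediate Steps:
q = -23/2 (q = -3/2 + (6*(-4) + 4)/2 = -3/2 + (-24 + 4)/2 = -3/2 + (½)*(-20) = -3/2 - 10 = -23/2 ≈ -11.500)
-154*(88 + q) = -154*(88 - 23/2) = -154*153/2 = -11781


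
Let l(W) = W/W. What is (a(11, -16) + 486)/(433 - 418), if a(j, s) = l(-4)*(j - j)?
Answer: 162/5 ≈ 32.400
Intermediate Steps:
l(W) = 1
a(j, s) = 0 (a(j, s) = 1*(j - j) = 1*0 = 0)
(a(11, -16) + 486)/(433 - 418) = (0 + 486)/(433 - 418) = 486/15 = 486*(1/15) = 162/5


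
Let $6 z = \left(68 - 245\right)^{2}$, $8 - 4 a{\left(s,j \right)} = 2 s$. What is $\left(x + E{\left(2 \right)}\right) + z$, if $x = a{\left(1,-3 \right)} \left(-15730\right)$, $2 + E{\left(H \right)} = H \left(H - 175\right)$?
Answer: $- \frac{37443}{2} \approx -18722.0$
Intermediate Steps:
$a{\left(s,j \right)} = 2 - \frac{s}{2}$ ($a{\left(s,j \right)} = 2 - \frac{2 s}{4} = 2 - \frac{s}{2}$)
$E{\left(H \right)} = -2 + H \left(-175 + H\right)$ ($E{\left(H \right)} = -2 + H \left(H - 175\right) = -2 + H \left(-175 + H\right)$)
$x = -23595$ ($x = \left(2 - \frac{1}{2}\right) \left(-15730\right) = \frac{3}{2} \left(-15730\right) = -23595$)
$z = \frac{10443}{2}$ ($z = \frac{\left(68 - 245\right)^{2}}{6} = \frac{\left(-177\right)^{2}}{6} = \frac{1}{6} \cdot 31329 = \frac{10443}{2} \approx 5221.5$)
$\left(x + E{\left(2 \right)}\right) + z = \left(-23595 - \left(352 - 4\right)\right) + \frac{10443}{2} = \left(-23595 - 348\right) + \frac{10443}{2} = -23943 + \frac{10443}{2} = - \frac{37443}{2}$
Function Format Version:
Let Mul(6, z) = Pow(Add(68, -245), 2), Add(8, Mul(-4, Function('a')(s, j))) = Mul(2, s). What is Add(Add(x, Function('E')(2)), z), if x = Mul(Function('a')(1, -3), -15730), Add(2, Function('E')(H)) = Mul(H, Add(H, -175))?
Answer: Rational(-37443, 2) ≈ -18722.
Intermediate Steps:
Function('a')(s, j) = Add(2, Mul(Rational(-1, 2), s)) (Function('a')(s, j) = Add(2, Mul(Rational(-1, 4), Mul(2, s))) = Add(2, Mul(Rational(-1, 2), s)))
Function('E')(H) = Add(-2, Mul(H, Add(-175, H))) (Function('E')(H) = Add(-2, Mul(H, Add(H, -175))) = Add(-2, Mul(H, Add(-175, H))))
x = -23595 (x = Mul(Add(2, Mul(Rational(-1, 2), 1)), -15730) = Mul(Add(2, Rational(-1, 2)), -15730) = Mul(Rational(3, 2), -15730) = -23595)
z = Rational(10443, 2) (z = Mul(Rational(1, 6), Pow(Add(68, -245), 2)) = Mul(Rational(1, 6), Pow(-177, 2)) = Mul(Rational(1, 6), 31329) = Rational(10443, 2) ≈ 5221.5)
Add(Add(x, Function('E')(2)), z) = Add(Add(-23595, Add(-2, Pow(2, 2), Mul(-175, 2))), Rational(10443, 2)) = Add(Add(-23595, Add(-2, 4, -350)), Rational(10443, 2)) = Add(Add(-23595, -348), Rational(10443, 2)) = Add(-23943, Rational(10443, 2)) = Rational(-37443, 2)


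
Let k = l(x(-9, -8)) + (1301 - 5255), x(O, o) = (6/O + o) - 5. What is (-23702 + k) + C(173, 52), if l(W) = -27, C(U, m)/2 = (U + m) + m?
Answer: -27129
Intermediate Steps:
x(O, o) = -5 + o + 6/O (x(O, o) = (o + 6/O) - 5 = -5 + o + 6/O)
C(U, m) = 2*U + 4*m (C(U, m) = 2*((U + m) + m) = 2*(U + 2*m) = 2*U + 4*m)
k = -3981 (k = -27 + (1301 - 5255) = -27 - 3954 = -3981)
(-23702 + k) + C(173, 52) = (-23702 - 3981) + (2*173 + 4*52) = -27683 + (346 + 208) = -27683 + 554 = -27129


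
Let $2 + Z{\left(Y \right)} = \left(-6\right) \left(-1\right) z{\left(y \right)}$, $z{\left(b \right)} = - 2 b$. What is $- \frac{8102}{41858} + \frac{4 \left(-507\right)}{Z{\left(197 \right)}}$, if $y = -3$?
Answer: $- \frac{21290873}{355793} \approx -59.841$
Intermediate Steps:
$Z{\left(Y \right)} = 34$ ($Z{\left(Y \right)} = -2 + \left(-6\right) \left(-1\right) \left(\left(-2\right) \left(-3\right)\right) = -2 + 6 \cdot 6 = -2 + 36 = 34$)
$- \frac{8102}{41858} + \frac{4 \left(-507\right)}{Z{\left(197 \right)}} = - \frac{8102}{41858} + \frac{4 \left(-507\right)}{34} = \left(-8102\right) \frac{1}{41858} - \frac{1014}{17} = - \frac{4051}{20929} - \frac{1014}{17} = - \frac{21290873}{355793}$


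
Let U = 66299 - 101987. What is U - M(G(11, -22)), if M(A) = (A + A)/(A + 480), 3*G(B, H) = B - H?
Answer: -17522830/491 ≈ -35688.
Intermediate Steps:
G(B, H) = -H/3 + B/3 (G(B, H) = (B - H)/3 = -H/3 + B/3)
M(A) = 2*A/(480 + A) (M(A) = (2*A)/(480 + A) = 2*A/(480 + A))
U = -35688
U - M(G(11, -22)) = -35688 - 2*(-⅓*(-22) + (⅓)*11)/(480 + (-⅓*(-22) + (⅓)*11)) = -35688 - 2*(22/3 + 11/3)/(480 + (22/3 + 11/3)) = -35688 - 2*11/(480 + 11) = -35688 - 2*11/491 = -35688 - 1*22/491 = -35688 - 22/491 = -17522830/491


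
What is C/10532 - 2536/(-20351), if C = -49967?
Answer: -990169265/214336732 ≈ -4.6197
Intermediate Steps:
C/10532 - 2536/(-20351) = -49967/10532 - 2536/(-20351) = -49967*1/10532 - 2536*(-1/20351) = -49967/10532 + 2536/20351 = -990169265/214336732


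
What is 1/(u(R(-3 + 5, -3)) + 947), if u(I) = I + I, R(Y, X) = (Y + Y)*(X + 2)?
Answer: 1/939 ≈ 0.0010650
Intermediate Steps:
R(Y, X) = 2*Y*(2 + X) (R(Y, X) = (2*Y)*(2 + X) = 2*Y*(2 + X))
u(I) = 2*I
1/(u(R(-3 + 5, -3)) + 947) = 1/(2*(2*(-3 + 5)*(2 - 3)) + 947) = 1/(2*(2*2*(-1)) + 947) = 1/(2*(-4) + 947) = 1/(-8 + 947) = 1/939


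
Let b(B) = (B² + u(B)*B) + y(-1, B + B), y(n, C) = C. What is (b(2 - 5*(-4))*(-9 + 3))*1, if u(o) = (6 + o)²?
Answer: -106656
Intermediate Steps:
b(B) = B² + 2*B + B*(6 + B)² (b(B) = (B² + (6 + B)²*B) + (B + B) = (B² + B*(6 + B)²) + 2*B = B² + 2*B + B*(6 + B)²)
(b(2 - 5*(-4))*(-9 + 3))*1 = (((2 - 5*(-4))*(2 + (2 - 5*(-4)) + (6 + (2 - 5*(-4)))²))*(-9 + 3))*1 = (((2 + 20)*(2 + (2 + 20) + (6 + (2 + 20))²))*(-6))*1 = ((22*(2 + 22 + (6 + 22)²))*(-6))*1 = ((22*(2 + 22 + 28²))*(-6))*1 = ((22*(2 + 22 + 784))*(-6))*1 = ((22*808)*(-6))*1 = (17776*(-6))*1 = -106656*1 = -106656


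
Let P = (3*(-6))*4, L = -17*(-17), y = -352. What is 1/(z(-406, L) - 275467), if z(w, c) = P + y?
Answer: -1/275891 ≈ -3.6246e-6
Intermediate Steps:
L = 289
P = -72 (P = -18*4 = -72)
z(w, c) = -424 (z(w, c) = -72 - 352 = -424)
1/(z(-406, L) - 275467) = 1/(-424 - 275467) = 1/(-275891) = -1/275891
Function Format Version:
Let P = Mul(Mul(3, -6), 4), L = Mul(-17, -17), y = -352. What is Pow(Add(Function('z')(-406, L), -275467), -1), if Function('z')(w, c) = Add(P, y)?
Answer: Rational(-1, 275891) ≈ -3.6246e-6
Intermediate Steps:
L = 289
P = -72 (P = Mul(-18, 4) = -72)
Function('z')(w, c) = -424 (Function('z')(w, c) = Add(-72, -352) = -424)
Pow(Add(Function('z')(-406, L), -275467), -1) = Pow(Add(-424, -275467), -1) = Pow(-275891, -1) = Rational(-1, 275891)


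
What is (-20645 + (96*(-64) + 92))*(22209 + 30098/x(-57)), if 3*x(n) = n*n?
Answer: -214309678055/361 ≈ -5.9366e+8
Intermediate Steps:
x(n) = n**2/3 (x(n) = (n*n)/3 = n**2/3)
(-20645 + (96*(-64) + 92))*(22209 + 30098/x(-57)) = (-20645 + (96*(-64) + 92))*(22209 + 30098/(((1/3)*(-57)**2))) = (-20645 + (-6144 + 92))*(22209 + 30098/(((1/3)*3249))) = (-20645 - 6052)*(22209 + 30098/1083) = -26697*(22209 + 30098*(1/1083)) = -26697*(22209 + 30098/1083) = -26697*24082445/1083 = -214309678055/361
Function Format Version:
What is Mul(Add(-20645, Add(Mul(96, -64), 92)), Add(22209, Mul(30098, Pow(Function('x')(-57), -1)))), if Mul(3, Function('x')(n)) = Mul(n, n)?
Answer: Rational(-214309678055, 361) ≈ -5.9366e+8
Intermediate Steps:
Function('x')(n) = Mul(Rational(1, 3), Pow(n, 2)) (Function('x')(n) = Mul(Rational(1, 3), Mul(n, n)) = Mul(Rational(1, 3), Pow(n, 2)))
Mul(Add(-20645, Add(Mul(96, -64), 92)), Add(22209, Mul(30098, Pow(Function('x')(-57), -1)))) = Mul(Add(-20645, Add(Mul(96, -64), 92)), Add(22209, Mul(30098, Pow(Mul(Rational(1, 3), Pow(-57, 2)), -1)))) = Mul(Add(-20645, Add(-6144, 92)), Add(22209, Mul(30098, Pow(Mul(Rational(1, 3), 3249), -1)))) = Mul(Add(-20645, -6052), Add(22209, Mul(30098, Pow(1083, -1)))) = Mul(-26697, Add(22209, Mul(30098, Rational(1, 1083)))) = Mul(-26697, Add(22209, Rational(30098, 1083))) = Mul(-26697, Rational(24082445, 1083)) = Rational(-214309678055, 361)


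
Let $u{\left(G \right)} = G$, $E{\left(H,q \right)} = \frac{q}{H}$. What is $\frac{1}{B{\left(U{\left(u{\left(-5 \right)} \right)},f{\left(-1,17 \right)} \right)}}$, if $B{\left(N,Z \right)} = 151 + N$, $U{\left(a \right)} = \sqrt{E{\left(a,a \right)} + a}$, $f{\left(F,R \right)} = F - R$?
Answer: $\frac{151}{22805} - \frac{2 i}{22805} \approx 0.0066214 - 8.77 \cdot 10^{-5} i$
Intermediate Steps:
$U{\left(a \right)} = \sqrt{1 + a}$ ($U{\left(a \right)} = \sqrt{\frac{a}{a} + a} = \sqrt{1 + a}$)
$\frac{1}{B{\left(U{\left(u{\left(-5 \right)} \right)},f{\left(-1,17 \right)} \right)}} = \frac{1}{151 + \sqrt{1 - 5}} = \frac{1}{151 + \sqrt{-4}} = \frac{1}{151 + 2 i} = \frac{151 - 2 i}{22805}$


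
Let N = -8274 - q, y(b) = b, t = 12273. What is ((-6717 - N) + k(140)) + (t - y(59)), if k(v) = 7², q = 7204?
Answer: 21024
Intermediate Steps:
N = -15478 (N = -8274 - 1*7204 = -8274 - 7204 = -15478)
k(v) = 49
((-6717 - N) + k(140)) + (t - y(59)) = ((-6717 - 1*(-15478)) + 49) + (12273 - 1*59) = ((-6717 + 15478) + 49) + (12273 - 59) = (8761 + 49) + 12214 = 8810 + 12214 = 21024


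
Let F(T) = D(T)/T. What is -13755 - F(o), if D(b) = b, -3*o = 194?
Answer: -13756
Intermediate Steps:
o = -194/3 (o = -⅓*194 = -194/3 ≈ -64.667)
F(T) = 1 (F(T) = T/T = 1)
-13755 - F(o) = -13755 - 1*1 = -13755 - 1 = -13756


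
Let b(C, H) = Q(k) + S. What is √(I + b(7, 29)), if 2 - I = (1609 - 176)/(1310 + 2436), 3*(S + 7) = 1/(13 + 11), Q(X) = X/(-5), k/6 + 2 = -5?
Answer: √38283689210/112380 ≈ 1.7411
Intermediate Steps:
k = -42 (k = -12 + 6*(-5) = -12 - 30 = -42)
Q(X) = -X/5 (Q(X) = X*(-⅕) = -X/5)
S = -503/72 (S = -7 + 1/(3*(13 + 11)) = -7 + (⅓)/24 = -7 + (⅓)*(1/24) = -7 + 1/72 = -503/72 ≈ -6.9861)
b(C, H) = 509/360 (b(C, H) = -⅕*(-42) - 503/72 = 42/5 - 503/72 = 509/360)
I = 6059/3746 (I = 2 - (1609 - 176)/(1310 + 2436) = 2 - 1433/3746 = 6059/3746 ≈ 1.6175)
√(I + b(7, 29)) = √(6059/3746 + 509/360) = √(2043977/674280) = √38283689210/112380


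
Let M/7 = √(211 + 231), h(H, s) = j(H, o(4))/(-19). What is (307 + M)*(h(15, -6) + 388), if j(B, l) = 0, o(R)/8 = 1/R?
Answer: 119116 + 2716*√442 ≈ 1.7622e+5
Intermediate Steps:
o(R) = 8/R
h(H, s) = 0 (h(H, s) = 0/(-19) = 0*(-1/19) = 0)
M = 7*√442 (M = 7*√(211 + 231) = 7*√442 ≈ 147.17)
(307 + M)*(h(15, -6) + 388) = (307 + 7*√442)*(0 + 388) = (307 + 7*√442)*388 = 119116 + 2716*√442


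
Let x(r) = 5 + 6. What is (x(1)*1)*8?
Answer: 88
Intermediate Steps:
x(r) = 11
(x(1)*1)*8 = (11*1)*8 = 11*8 = 88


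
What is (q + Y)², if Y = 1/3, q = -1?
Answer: 4/9 ≈ 0.44444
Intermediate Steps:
Y = ⅓ ≈ 0.33333
(q + Y)² = (-1 + ⅓)² = (-⅔)² = 4/9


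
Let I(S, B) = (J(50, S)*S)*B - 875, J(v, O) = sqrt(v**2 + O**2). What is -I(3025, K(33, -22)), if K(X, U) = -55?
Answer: 875 + 4159375*sqrt(14645) ≈ 5.0335e+8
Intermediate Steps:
J(v, O) = sqrt(O**2 + v**2)
I(S, B) = -875 + B*S*sqrt(2500 + S**2) (I(S, B) = (sqrt(S**2 + 50**2)*S)*B - 875 = (sqrt(S**2 + 2500)*S)*B - 875 = (sqrt(2500 + S**2)*S)*B - 875 = (S*sqrt(2500 + S**2))*B - 875 = B*S*sqrt(2500 + S**2) - 875 = -875 + B*S*sqrt(2500 + S**2))
-I(3025, K(33, -22)) = -(-875 - 55*3025*sqrt(2500 + 3025**2)) = -(-875 - 55*3025*sqrt(2500 + 9150625)) = -(-875 - 55*3025*sqrt(9153125)) = -(-875 - 55*3025*25*sqrt(14645)) = -(-875 - 4159375*sqrt(14645)) = 875 + 4159375*sqrt(14645)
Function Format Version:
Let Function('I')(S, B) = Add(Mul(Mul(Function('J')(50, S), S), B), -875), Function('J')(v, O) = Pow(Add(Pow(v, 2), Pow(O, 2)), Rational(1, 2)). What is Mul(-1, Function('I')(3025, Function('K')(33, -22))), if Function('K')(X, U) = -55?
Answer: Add(875, Mul(4159375, Pow(14645, Rational(1, 2)))) ≈ 5.0335e+8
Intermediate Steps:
Function('J')(v, O) = Pow(Add(Pow(O, 2), Pow(v, 2)), Rational(1, 2))
Function('I')(S, B) = Add(-875, Mul(B, S, Pow(Add(2500, Pow(S, 2)), Rational(1, 2)))) (Function('I')(S, B) = Add(Mul(Mul(Pow(Add(Pow(S, 2), Pow(50, 2)), Rational(1, 2)), S), B), -875) = Add(Mul(Mul(Pow(Add(Pow(S, 2), 2500), Rational(1, 2)), S), B), -875) = Add(Mul(Mul(Pow(Add(2500, Pow(S, 2)), Rational(1, 2)), S), B), -875) = Add(Mul(Mul(S, Pow(Add(2500, Pow(S, 2)), Rational(1, 2))), B), -875) = Add(Mul(B, S, Pow(Add(2500, Pow(S, 2)), Rational(1, 2))), -875) = Add(-875, Mul(B, S, Pow(Add(2500, Pow(S, 2)), Rational(1, 2)))))
Mul(-1, Function('I')(3025, Function('K')(33, -22))) = Mul(-1, Add(-875, Mul(-55, 3025, Pow(Add(2500, Pow(3025, 2)), Rational(1, 2))))) = Mul(-1, Add(-875, Mul(-55, 3025, Pow(Add(2500, 9150625), Rational(1, 2))))) = Mul(-1, Add(-875, Mul(-55, 3025, Pow(9153125, Rational(1, 2))))) = Mul(-1, Add(-875, Mul(-55, 3025, Mul(25, Pow(14645, Rational(1, 2)))))) = Mul(-1, Add(-875, Mul(-4159375, Pow(14645, Rational(1, 2))))) = Add(875, Mul(4159375, Pow(14645, Rational(1, 2))))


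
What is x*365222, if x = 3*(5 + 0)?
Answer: 5478330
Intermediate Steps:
x = 15 (x = 3*5 = 15)
x*365222 = 15*365222 = 5478330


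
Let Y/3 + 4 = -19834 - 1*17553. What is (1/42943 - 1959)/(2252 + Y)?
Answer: 84125336/4720337503 ≈ 0.017822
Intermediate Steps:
Y = -112173 (Y = -12 + 3*(-19834 - 1*17553) = -12 + 3*(-19834 - 17553) = -12 + 3*(-37387) = -12 - 112161 = -112173)
(1/42943 - 1959)/(2252 + Y) = (1/42943 - 1959)/(2252 - 112173) = (1/42943 - 1959)/(-109921) = -84125336/42943*(-1/109921) = 84125336/4720337503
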